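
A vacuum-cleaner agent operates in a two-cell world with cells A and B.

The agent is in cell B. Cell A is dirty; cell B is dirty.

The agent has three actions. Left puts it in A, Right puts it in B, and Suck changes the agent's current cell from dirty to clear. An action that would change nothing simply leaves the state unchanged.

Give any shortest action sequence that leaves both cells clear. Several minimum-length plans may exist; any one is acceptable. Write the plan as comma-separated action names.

Suck, Left, Suck

Suck (#1): (B; A:dirty, B:clear)
Left (#2): (A; A:dirty, B:clear)
Suck (#3): (A; A:clear, B:clear)
min 3: Suck B + move + Suck A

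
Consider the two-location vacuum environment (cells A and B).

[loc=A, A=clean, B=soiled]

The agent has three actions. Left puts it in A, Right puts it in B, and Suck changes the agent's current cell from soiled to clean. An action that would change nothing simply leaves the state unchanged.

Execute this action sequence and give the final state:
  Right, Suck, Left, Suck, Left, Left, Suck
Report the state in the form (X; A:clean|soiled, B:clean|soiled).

Right (#1): (B; A:clean, B:soiled)
Suck (#2): (B; A:clean, B:clean)
Left (#3): (A; A:clean, B:clean)
Suck (#4): (A; A:clean, B:clean)
Left (#5): (A; A:clean, B:clean)
Left (#6): (A; A:clean, B:clean)
Suck (#7): (A; A:clean, B:clean)

(A; A:clean, B:clean)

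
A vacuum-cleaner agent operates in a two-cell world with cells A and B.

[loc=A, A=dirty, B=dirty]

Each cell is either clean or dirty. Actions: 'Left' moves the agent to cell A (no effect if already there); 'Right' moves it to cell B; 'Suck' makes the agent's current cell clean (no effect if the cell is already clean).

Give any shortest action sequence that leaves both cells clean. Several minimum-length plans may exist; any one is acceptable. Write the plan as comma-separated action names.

Suck, Right, Suck

t=1 Suck ⇒ loc=A A=clean B=dirty
t=2 Right ⇒ loc=B A=clean B=dirty
t=3 Suck ⇒ loc=B A=clean B=clean
min 3: Suck A + move + Suck B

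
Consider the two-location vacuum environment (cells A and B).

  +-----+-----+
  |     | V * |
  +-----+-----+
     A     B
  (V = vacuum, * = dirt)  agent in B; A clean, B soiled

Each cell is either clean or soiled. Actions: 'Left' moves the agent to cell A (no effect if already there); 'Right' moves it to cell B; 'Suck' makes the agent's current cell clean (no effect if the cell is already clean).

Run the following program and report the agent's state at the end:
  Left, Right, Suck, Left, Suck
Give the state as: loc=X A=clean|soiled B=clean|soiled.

Left (#1): loc=A A=clean B=soiled
Right (#2): loc=B A=clean B=soiled
Suck (#3): loc=B A=clean B=clean
Left (#4): loc=A A=clean B=clean
Suck (#5): loc=A A=clean B=clean

loc=A A=clean B=clean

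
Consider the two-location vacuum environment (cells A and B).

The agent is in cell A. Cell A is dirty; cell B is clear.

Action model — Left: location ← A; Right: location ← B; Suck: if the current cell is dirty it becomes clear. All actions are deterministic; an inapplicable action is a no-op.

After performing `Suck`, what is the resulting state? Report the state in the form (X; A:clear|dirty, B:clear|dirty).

start: (A; A:dirty, B:clear)
step 1/1 (Suck): (A; A:clear, B:clear)

(A; A:clear, B:clear)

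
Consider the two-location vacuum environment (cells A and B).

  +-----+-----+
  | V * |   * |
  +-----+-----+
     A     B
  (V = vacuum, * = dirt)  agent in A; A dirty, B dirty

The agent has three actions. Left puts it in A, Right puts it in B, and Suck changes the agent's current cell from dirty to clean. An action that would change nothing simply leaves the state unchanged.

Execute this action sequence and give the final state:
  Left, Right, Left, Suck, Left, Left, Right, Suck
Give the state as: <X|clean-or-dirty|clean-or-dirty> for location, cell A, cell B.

<B|clean|clean>

t=1 Left ⇒ <A|dirty|dirty>
t=2 Right ⇒ <B|dirty|dirty>
t=3 Left ⇒ <A|dirty|dirty>
t=4 Suck ⇒ <A|clean|dirty>
t=5 Left ⇒ <A|clean|dirty>
t=6 Left ⇒ <A|clean|dirty>
t=7 Right ⇒ <B|clean|dirty>
t=8 Suck ⇒ <B|clean|clean>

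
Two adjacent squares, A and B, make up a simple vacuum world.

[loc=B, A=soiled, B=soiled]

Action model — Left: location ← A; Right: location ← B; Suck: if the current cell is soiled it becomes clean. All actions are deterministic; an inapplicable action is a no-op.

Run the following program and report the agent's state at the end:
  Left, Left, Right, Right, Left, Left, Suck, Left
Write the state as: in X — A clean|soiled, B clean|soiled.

step 1/8 (Left): in A — A soiled, B soiled
step 2/8 (Left): in A — A soiled, B soiled
step 3/8 (Right): in B — A soiled, B soiled
step 4/8 (Right): in B — A soiled, B soiled
step 5/8 (Left): in A — A soiled, B soiled
step 6/8 (Left): in A — A soiled, B soiled
step 7/8 (Suck): in A — A clean, B soiled
step 8/8 (Left): in A — A clean, B soiled

in A — A clean, B soiled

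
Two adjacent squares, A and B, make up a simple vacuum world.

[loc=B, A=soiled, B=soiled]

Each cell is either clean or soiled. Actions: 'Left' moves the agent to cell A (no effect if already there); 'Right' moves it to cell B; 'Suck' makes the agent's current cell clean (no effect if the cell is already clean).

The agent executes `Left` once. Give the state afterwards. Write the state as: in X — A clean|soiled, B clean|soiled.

start: in B — A soiled, B soiled
t=1 Left ⇒ in A — A soiled, B soiled

in A — A soiled, B soiled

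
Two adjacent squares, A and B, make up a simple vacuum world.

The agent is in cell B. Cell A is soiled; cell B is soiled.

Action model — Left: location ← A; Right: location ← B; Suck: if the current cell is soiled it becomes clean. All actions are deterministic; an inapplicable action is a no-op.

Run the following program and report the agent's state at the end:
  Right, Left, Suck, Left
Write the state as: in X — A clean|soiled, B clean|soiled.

in A — A clean, B soiled

[1] after Right: in B — A soiled, B soiled
[2] after Left: in A — A soiled, B soiled
[3] after Suck: in A — A clean, B soiled
[4] after Left: in A — A clean, B soiled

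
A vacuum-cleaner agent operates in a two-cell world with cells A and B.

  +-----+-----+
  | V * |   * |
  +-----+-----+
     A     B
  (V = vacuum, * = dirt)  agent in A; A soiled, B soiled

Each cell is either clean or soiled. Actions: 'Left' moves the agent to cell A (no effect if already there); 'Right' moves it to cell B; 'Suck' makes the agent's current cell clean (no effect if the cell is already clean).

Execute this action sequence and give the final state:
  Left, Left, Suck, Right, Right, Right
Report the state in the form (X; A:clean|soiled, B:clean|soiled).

[1] after Left: (A; A:soiled, B:soiled)
[2] after Left: (A; A:soiled, B:soiled)
[3] after Suck: (A; A:clean, B:soiled)
[4] after Right: (B; A:clean, B:soiled)
[5] after Right: (B; A:clean, B:soiled)
[6] after Right: (B; A:clean, B:soiled)

(B; A:clean, B:soiled)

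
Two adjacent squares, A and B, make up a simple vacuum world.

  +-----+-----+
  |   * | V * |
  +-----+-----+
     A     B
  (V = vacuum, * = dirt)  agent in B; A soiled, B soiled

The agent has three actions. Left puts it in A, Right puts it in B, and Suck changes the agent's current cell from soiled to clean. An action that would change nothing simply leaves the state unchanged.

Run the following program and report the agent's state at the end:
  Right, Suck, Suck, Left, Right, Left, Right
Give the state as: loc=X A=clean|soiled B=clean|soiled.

loc=B A=soiled B=clean

1) do Right; now loc=B A=soiled B=soiled
2) do Suck; now loc=B A=soiled B=clean
3) do Suck; now loc=B A=soiled B=clean
4) do Left; now loc=A A=soiled B=clean
5) do Right; now loc=B A=soiled B=clean
6) do Left; now loc=A A=soiled B=clean
7) do Right; now loc=B A=soiled B=clean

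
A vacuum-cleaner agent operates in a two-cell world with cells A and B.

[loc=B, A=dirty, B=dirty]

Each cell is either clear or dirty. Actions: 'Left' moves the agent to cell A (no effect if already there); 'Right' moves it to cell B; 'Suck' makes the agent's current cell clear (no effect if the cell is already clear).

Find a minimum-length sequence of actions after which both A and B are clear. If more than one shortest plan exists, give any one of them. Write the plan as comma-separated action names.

Suck, Left, Suck

1. Suck → <B|dirty|clear>
2. Left → <A|dirty|clear>
3. Suck → <A|clear|clear>
min 3: Suck B + move + Suck A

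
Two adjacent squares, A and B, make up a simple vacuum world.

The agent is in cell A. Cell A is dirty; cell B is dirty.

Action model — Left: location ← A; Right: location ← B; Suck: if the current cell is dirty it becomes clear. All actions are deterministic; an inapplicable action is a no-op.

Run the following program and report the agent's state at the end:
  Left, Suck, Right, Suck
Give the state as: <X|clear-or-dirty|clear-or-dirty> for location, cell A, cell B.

Left (#1): <A|dirty|dirty>
Suck (#2): <A|clear|dirty>
Right (#3): <B|clear|dirty>
Suck (#4): <B|clear|clear>

<B|clear|clear>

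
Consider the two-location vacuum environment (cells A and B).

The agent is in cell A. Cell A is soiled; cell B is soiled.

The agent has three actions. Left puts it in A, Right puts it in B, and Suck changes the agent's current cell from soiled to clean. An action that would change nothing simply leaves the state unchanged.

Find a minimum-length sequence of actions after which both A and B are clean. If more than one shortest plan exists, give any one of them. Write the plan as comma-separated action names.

1. Suck → loc=A A=clean B=soiled
2. Right → loc=B A=clean B=soiled
3. Suck → loc=B A=clean B=clean
min 3: Suck A + move + Suck B

Suck, Right, Suck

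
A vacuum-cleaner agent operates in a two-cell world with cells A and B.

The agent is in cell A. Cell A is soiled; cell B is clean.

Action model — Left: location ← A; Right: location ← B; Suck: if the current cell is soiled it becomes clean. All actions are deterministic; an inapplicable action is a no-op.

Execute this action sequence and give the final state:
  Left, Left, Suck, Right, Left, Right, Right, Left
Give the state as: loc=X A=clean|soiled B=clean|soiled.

t=1 Left ⇒ loc=A A=soiled B=clean
t=2 Left ⇒ loc=A A=soiled B=clean
t=3 Suck ⇒ loc=A A=clean B=clean
t=4 Right ⇒ loc=B A=clean B=clean
t=5 Left ⇒ loc=A A=clean B=clean
t=6 Right ⇒ loc=B A=clean B=clean
t=7 Right ⇒ loc=B A=clean B=clean
t=8 Left ⇒ loc=A A=clean B=clean

loc=A A=clean B=clean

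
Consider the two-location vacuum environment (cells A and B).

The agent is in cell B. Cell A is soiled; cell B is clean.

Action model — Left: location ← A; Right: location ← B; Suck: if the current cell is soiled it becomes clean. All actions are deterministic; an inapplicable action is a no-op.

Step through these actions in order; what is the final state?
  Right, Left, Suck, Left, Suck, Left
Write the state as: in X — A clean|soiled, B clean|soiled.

step 1/6 (Right): in B — A soiled, B clean
step 2/6 (Left): in A — A soiled, B clean
step 3/6 (Suck): in A — A clean, B clean
step 4/6 (Left): in A — A clean, B clean
step 5/6 (Suck): in A — A clean, B clean
step 6/6 (Left): in A — A clean, B clean

in A — A clean, B clean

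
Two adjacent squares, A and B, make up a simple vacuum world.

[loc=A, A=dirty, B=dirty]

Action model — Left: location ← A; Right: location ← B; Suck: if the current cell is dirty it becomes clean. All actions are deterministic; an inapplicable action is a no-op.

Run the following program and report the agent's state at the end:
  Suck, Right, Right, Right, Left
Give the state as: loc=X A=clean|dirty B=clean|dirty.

loc=A A=clean B=dirty

1) do Suck; now loc=A A=clean B=dirty
2) do Right; now loc=B A=clean B=dirty
3) do Right; now loc=B A=clean B=dirty
4) do Right; now loc=B A=clean B=dirty
5) do Left; now loc=A A=clean B=dirty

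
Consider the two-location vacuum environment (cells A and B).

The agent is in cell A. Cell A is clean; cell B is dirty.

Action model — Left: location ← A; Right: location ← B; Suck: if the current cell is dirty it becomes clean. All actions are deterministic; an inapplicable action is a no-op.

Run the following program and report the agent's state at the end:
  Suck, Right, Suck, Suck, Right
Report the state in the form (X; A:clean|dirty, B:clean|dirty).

(B; A:clean, B:clean)

1. Suck → (A; A:clean, B:dirty)
2. Right → (B; A:clean, B:dirty)
3. Suck → (B; A:clean, B:clean)
4. Suck → (B; A:clean, B:clean)
5. Right → (B; A:clean, B:clean)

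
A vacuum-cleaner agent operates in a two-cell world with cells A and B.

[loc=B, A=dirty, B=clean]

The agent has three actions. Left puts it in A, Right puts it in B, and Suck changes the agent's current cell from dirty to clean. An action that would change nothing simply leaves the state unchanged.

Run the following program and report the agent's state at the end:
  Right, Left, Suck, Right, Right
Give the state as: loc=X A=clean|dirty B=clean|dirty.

loc=B A=clean B=clean

step 1/5 (Right): loc=B A=dirty B=clean
step 2/5 (Left): loc=A A=dirty B=clean
step 3/5 (Suck): loc=A A=clean B=clean
step 4/5 (Right): loc=B A=clean B=clean
step 5/5 (Right): loc=B A=clean B=clean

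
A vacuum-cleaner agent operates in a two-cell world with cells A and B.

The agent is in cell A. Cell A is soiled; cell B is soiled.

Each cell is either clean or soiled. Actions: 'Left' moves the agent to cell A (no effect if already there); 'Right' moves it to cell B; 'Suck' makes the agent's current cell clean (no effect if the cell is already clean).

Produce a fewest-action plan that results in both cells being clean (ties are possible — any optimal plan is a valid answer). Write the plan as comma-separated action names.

Suck, Right, Suck

t=1 Suck ⇒ (A; A:clean, B:soiled)
t=2 Right ⇒ (B; A:clean, B:soiled)
t=3 Suck ⇒ (B; A:clean, B:clean)
min 3: Suck A + move + Suck B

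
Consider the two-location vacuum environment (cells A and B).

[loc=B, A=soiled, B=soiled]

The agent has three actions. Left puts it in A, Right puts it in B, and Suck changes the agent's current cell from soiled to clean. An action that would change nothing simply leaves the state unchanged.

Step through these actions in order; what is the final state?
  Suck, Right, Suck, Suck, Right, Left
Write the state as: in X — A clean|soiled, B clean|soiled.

1. Suck → in B — A soiled, B clean
2. Right → in B — A soiled, B clean
3. Suck → in B — A soiled, B clean
4. Suck → in B — A soiled, B clean
5. Right → in B — A soiled, B clean
6. Left → in A — A soiled, B clean

in A — A soiled, B clean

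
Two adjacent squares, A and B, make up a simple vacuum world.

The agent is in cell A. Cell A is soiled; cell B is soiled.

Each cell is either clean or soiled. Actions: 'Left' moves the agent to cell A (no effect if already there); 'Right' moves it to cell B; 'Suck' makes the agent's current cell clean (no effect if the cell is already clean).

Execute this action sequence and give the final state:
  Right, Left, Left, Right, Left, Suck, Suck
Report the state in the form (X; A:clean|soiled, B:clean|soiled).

(A; A:clean, B:soiled)

1) do Right; now (B; A:soiled, B:soiled)
2) do Left; now (A; A:soiled, B:soiled)
3) do Left; now (A; A:soiled, B:soiled)
4) do Right; now (B; A:soiled, B:soiled)
5) do Left; now (A; A:soiled, B:soiled)
6) do Suck; now (A; A:clean, B:soiled)
7) do Suck; now (A; A:clean, B:soiled)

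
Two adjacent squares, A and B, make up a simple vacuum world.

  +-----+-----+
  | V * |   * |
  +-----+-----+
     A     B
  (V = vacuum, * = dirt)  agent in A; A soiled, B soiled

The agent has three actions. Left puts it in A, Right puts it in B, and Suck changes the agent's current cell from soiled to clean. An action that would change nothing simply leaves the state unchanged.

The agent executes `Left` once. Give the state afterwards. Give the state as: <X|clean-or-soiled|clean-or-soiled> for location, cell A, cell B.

start: <A|soiled|soiled>
1. Left → <A|soiled|soiled>

<A|soiled|soiled>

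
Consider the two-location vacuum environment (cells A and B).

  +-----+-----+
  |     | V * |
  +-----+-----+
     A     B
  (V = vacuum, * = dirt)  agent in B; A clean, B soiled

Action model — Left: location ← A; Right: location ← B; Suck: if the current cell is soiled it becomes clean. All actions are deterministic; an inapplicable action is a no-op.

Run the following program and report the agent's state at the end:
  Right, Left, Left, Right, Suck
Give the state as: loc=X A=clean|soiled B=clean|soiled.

loc=B A=clean B=clean

Right (#1): loc=B A=clean B=soiled
Left (#2): loc=A A=clean B=soiled
Left (#3): loc=A A=clean B=soiled
Right (#4): loc=B A=clean B=soiled
Suck (#5): loc=B A=clean B=clean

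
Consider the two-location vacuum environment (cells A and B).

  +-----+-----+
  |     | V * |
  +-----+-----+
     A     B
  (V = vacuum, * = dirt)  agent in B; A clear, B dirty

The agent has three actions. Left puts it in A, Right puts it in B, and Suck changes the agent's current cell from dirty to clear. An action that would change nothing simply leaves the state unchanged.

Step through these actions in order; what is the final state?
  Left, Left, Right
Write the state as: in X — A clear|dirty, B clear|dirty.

in B — A clear, B dirty

[1] after Left: in A — A clear, B dirty
[2] after Left: in A — A clear, B dirty
[3] after Right: in B — A clear, B dirty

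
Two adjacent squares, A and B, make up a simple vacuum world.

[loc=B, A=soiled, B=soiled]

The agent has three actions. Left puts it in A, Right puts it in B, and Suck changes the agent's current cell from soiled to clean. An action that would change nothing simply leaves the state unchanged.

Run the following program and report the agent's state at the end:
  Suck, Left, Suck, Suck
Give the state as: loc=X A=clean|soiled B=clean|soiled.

t=1 Suck ⇒ loc=B A=soiled B=clean
t=2 Left ⇒ loc=A A=soiled B=clean
t=3 Suck ⇒ loc=A A=clean B=clean
t=4 Suck ⇒ loc=A A=clean B=clean

loc=A A=clean B=clean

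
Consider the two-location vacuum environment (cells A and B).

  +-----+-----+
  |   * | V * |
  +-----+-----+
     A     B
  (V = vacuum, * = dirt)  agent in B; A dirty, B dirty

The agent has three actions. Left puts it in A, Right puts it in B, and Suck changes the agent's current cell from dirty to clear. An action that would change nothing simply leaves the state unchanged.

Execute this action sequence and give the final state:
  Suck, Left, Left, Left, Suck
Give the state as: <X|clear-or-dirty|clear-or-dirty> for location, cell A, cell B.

step 1/5 (Suck): <B|dirty|clear>
step 2/5 (Left): <A|dirty|clear>
step 3/5 (Left): <A|dirty|clear>
step 4/5 (Left): <A|dirty|clear>
step 5/5 (Suck): <A|clear|clear>

<A|clear|clear>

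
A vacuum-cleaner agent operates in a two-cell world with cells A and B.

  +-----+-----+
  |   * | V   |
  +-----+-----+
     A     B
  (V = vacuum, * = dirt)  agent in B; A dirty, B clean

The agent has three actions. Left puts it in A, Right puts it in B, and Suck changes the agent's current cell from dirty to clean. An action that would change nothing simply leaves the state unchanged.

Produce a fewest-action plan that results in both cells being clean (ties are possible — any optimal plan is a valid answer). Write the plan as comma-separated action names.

[1] after Left: loc=A A=dirty B=clean
[2] after Suck: loc=A A=clean B=clean
min 2: go A then Suck

Left, Suck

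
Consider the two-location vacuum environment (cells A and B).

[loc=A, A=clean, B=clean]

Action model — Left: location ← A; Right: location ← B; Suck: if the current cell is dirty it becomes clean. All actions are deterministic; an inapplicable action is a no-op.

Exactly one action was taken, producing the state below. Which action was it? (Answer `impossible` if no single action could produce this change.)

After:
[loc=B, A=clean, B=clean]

try  Left: loc=A A=clean B=clean
try Right: loc=B A=clean B=clean  ← match
try  Suck: loc=A A=clean B=clean

Right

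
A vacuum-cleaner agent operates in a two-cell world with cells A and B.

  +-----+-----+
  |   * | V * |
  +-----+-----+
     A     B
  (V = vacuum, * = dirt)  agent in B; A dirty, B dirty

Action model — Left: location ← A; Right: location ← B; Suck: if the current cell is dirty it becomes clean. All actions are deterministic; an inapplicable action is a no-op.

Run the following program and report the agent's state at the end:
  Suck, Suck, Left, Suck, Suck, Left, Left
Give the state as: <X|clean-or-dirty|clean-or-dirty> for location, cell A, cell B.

t=1 Suck ⇒ <B|dirty|clean>
t=2 Suck ⇒ <B|dirty|clean>
t=3 Left ⇒ <A|dirty|clean>
t=4 Suck ⇒ <A|clean|clean>
t=5 Suck ⇒ <A|clean|clean>
t=6 Left ⇒ <A|clean|clean>
t=7 Left ⇒ <A|clean|clean>

<A|clean|clean>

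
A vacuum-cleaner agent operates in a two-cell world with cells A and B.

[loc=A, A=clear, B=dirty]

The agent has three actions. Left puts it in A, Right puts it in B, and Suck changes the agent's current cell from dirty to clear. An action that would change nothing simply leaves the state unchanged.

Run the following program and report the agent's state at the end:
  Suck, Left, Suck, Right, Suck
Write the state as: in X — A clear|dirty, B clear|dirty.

in B — A clear, B clear

t=1 Suck ⇒ in A — A clear, B dirty
t=2 Left ⇒ in A — A clear, B dirty
t=3 Suck ⇒ in A — A clear, B dirty
t=4 Right ⇒ in B — A clear, B dirty
t=5 Suck ⇒ in B — A clear, B clear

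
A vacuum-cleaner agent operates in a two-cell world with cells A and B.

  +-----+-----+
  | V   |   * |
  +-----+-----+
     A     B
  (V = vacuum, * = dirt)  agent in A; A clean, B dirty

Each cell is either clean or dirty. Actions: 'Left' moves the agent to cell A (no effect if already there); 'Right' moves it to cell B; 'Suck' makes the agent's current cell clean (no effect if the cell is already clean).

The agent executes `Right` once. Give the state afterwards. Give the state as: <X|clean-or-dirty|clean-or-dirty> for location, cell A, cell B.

start: <A|clean|dirty>
Right (#1): <B|clean|dirty>

<B|clean|dirty>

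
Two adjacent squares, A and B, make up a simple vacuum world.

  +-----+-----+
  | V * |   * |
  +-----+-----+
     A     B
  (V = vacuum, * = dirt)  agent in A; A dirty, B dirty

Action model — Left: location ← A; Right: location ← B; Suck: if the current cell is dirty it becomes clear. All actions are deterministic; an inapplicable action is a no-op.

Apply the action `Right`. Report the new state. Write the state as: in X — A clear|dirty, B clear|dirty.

in B — A dirty, B dirty

start: in A — A dirty, B dirty
1) do Right; now in B — A dirty, B dirty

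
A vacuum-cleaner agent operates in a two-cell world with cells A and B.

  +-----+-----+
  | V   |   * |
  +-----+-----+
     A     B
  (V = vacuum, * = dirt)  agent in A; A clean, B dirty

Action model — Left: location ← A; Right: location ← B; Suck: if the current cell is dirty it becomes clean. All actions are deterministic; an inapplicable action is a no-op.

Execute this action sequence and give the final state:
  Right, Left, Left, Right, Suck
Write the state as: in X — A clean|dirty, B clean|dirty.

in B — A clean, B clean

1. Right → in B — A clean, B dirty
2. Left → in A — A clean, B dirty
3. Left → in A — A clean, B dirty
4. Right → in B — A clean, B dirty
5. Suck → in B — A clean, B clean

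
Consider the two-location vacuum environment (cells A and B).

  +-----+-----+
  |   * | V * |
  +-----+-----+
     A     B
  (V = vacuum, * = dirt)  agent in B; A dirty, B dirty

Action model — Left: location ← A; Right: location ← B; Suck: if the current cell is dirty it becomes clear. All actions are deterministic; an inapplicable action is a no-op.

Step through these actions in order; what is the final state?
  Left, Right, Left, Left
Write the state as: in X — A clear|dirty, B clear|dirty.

1. Left → in A — A dirty, B dirty
2. Right → in B — A dirty, B dirty
3. Left → in A — A dirty, B dirty
4. Left → in A — A dirty, B dirty

in A — A dirty, B dirty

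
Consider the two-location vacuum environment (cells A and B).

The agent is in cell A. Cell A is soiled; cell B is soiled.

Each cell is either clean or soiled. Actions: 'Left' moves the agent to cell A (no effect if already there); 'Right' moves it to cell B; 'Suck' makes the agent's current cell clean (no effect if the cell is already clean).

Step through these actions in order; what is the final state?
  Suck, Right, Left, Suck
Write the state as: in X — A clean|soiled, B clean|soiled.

Suck (#1): in A — A clean, B soiled
Right (#2): in B — A clean, B soiled
Left (#3): in A — A clean, B soiled
Suck (#4): in A — A clean, B soiled

in A — A clean, B soiled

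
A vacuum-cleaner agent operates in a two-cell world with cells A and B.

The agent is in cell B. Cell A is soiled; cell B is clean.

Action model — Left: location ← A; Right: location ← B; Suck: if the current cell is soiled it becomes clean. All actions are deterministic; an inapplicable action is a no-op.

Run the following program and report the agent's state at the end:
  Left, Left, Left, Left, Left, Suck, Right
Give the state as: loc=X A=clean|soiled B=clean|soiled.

loc=B A=clean B=clean

[1] after Left: loc=A A=soiled B=clean
[2] after Left: loc=A A=soiled B=clean
[3] after Left: loc=A A=soiled B=clean
[4] after Left: loc=A A=soiled B=clean
[5] after Left: loc=A A=soiled B=clean
[6] after Suck: loc=A A=clean B=clean
[7] after Right: loc=B A=clean B=clean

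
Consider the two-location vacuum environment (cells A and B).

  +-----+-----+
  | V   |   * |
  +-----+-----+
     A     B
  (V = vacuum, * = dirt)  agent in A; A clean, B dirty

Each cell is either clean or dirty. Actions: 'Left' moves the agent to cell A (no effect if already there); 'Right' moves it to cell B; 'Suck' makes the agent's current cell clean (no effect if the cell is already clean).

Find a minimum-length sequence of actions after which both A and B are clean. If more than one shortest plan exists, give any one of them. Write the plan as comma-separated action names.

Right, Suck

1. Right → <B|clean|dirty>
2. Suck → <B|clean|clean>
min 2: go B then Suck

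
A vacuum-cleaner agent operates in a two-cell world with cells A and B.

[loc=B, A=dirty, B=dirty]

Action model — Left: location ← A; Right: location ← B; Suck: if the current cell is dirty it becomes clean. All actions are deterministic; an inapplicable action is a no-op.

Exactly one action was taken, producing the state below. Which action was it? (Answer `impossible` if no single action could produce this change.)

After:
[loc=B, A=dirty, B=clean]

try  Left: <A|dirty|dirty>
try Right: <B|dirty|dirty>
try  Suck: <B|dirty|clean>  ← match

Suck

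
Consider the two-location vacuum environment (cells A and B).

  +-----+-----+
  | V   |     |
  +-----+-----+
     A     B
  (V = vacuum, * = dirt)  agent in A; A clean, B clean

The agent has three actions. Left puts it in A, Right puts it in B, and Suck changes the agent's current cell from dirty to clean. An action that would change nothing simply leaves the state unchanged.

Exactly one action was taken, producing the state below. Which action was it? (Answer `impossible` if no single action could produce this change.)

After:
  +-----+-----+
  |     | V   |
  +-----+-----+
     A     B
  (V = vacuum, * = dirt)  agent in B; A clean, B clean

try  Left: (A; A:clean, B:clean)
try Right: (B; A:clean, B:clean)  ← match
try  Suck: (A; A:clean, B:clean)

Right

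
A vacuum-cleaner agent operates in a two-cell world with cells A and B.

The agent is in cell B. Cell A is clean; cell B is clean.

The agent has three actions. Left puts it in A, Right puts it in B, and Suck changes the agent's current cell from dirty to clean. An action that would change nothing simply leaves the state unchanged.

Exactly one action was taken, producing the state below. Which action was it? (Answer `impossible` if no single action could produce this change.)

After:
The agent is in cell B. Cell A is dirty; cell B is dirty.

impossible

try  Left: loc=A A=clean B=clean
try Right: loc=B A=clean B=clean
try  Suck: loc=B A=clean B=clean
no single action produces the after-state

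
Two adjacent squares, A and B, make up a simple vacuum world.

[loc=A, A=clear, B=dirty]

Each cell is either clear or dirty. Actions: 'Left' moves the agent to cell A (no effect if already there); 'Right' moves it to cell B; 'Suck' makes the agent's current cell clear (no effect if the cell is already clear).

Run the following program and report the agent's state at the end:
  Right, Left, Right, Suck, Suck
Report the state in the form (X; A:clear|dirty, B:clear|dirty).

(B; A:clear, B:clear)

[1] after Right: (B; A:clear, B:dirty)
[2] after Left: (A; A:clear, B:dirty)
[3] after Right: (B; A:clear, B:dirty)
[4] after Suck: (B; A:clear, B:clear)
[5] after Suck: (B; A:clear, B:clear)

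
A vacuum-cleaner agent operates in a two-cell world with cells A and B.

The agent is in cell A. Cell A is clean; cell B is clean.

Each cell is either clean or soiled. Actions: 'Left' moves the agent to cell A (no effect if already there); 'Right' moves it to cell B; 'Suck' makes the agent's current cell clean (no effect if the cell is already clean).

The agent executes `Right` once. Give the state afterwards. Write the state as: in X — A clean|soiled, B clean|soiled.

in B — A clean, B clean

start: in A — A clean, B clean
1. Right → in B — A clean, B clean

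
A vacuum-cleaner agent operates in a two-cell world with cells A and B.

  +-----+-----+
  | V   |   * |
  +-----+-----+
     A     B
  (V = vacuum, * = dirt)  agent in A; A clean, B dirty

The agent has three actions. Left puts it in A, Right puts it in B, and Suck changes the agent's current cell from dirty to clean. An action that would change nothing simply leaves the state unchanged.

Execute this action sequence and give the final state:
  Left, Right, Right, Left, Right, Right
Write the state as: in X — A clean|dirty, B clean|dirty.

in B — A clean, B dirty

Left (#1): in A — A clean, B dirty
Right (#2): in B — A clean, B dirty
Right (#3): in B — A clean, B dirty
Left (#4): in A — A clean, B dirty
Right (#5): in B — A clean, B dirty
Right (#6): in B — A clean, B dirty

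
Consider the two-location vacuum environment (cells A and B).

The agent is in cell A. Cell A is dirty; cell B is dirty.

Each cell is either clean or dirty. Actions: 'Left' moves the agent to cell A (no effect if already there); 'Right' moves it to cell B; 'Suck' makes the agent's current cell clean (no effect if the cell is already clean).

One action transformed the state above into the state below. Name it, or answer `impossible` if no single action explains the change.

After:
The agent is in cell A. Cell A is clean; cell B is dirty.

try  Left: (A; A:dirty, B:dirty)
try Right: (B; A:dirty, B:dirty)
try  Suck: (A; A:clean, B:dirty)  ← match

Suck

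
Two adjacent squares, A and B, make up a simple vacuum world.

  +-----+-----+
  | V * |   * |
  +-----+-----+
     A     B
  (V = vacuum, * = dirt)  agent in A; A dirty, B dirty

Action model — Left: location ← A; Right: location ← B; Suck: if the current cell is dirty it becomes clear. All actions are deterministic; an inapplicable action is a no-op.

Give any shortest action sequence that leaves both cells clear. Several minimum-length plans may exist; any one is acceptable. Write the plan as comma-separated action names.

Suck, Right, Suck

Suck (#1): (A; A:clear, B:dirty)
Right (#2): (B; A:clear, B:dirty)
Suck (#3): (B; A:clear, B:clear)
min 3: Suck A + move + Suck B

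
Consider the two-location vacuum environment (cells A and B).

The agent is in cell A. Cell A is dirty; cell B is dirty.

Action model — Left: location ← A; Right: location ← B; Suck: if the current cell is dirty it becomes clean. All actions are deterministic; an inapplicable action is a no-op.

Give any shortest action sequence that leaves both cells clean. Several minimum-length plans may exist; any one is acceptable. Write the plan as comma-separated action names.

1. Suck → loc=A A=clean B=dirty
2. Right → loc=B A=clean B=dirty
3. Suck → loc=B A=clean B=clean
min 3: Suck A + move + Suck B

Suck, Right, Suck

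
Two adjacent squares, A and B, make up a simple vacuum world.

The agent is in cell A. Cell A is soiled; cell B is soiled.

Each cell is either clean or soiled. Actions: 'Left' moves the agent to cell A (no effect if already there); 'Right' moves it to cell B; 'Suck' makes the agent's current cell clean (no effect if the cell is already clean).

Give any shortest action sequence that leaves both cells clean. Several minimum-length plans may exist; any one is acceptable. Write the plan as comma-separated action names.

[1] after Suck: in A — A clean, B soiled
[2] after Right: in B — A clean, B soiled
[3] after Suck: in B — A clean, B clean
min 3: Suck A + move + Suck B

Suck, Right, Suck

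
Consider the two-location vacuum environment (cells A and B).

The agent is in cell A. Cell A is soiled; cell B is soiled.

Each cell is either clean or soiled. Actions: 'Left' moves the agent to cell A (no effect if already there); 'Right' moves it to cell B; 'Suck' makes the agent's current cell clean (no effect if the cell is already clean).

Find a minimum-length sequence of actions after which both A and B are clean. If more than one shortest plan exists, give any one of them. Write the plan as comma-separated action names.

Suck, Right, Suck

1. Suck → <A|clean|soiled>
2. Right → <B|clean|soiled>
3. Suck → <B|clean|clean>
min 3: Suck A + move + Suck B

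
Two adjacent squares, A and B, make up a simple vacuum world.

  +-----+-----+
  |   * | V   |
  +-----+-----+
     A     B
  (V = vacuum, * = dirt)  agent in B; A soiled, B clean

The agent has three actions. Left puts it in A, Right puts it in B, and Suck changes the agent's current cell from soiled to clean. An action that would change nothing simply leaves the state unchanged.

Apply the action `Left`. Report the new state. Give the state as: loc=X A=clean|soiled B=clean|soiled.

loc=A A=soiled B=clean

start: loc=B A=soiled B=clean
step 1/1 (Left): loc=A A=soiled B=clean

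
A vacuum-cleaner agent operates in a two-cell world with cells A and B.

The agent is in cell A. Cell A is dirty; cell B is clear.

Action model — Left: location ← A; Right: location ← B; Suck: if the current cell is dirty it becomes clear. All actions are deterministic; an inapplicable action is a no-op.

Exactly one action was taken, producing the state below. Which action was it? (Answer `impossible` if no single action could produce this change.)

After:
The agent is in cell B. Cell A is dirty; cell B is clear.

Right

try  Left: loc=A A=dirty B=clear
try Right: loc=B A=dirty B=clear  ← match
try  Suck: loc=A A=clear B=clear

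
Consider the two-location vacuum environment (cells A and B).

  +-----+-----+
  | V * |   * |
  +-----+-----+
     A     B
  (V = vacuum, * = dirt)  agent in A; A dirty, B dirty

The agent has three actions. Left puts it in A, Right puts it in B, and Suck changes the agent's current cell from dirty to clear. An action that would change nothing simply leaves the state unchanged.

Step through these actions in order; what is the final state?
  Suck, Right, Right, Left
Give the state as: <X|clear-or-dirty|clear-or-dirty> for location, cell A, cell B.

t=1 Suck ⇒ <A|clear|dirty>
t=2 Right ⇒ <B|clear|dirty>
t=3 Right ⇒ <B|clear|dirty>
t=4 Left ⇒ <A|clear|dirty>

<A|clear|dirty>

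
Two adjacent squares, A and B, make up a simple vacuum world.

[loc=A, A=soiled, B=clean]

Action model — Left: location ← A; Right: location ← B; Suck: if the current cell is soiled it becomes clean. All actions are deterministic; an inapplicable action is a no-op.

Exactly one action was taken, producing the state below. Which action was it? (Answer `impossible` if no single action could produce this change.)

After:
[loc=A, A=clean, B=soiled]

try  Left: loc=A A=soiled B=clean
try Right: loc=B A=soiled B=clean
try  Suck: loc=A A=clean B=clean
no single action produces the after-state

impossible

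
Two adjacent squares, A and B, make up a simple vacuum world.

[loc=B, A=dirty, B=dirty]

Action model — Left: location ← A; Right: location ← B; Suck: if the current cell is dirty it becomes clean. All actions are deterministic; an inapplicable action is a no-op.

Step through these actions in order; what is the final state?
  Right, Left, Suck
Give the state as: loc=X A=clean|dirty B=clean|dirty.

1. Right → loc=B A=dirty B=dirty
2. Left → loc=A A=dirty B=dirty
3. Suck → loc=A A=clean B=dirty

loc=A A=clean B=dirty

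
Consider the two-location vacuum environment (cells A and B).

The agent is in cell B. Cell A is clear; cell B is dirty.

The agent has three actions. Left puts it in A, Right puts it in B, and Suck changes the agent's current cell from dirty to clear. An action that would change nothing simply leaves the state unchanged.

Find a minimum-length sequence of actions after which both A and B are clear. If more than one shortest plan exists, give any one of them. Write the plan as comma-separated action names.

step 1/1 (Suck): in B — A clear, B clear
min 1: B is dirty, one Suck

Suck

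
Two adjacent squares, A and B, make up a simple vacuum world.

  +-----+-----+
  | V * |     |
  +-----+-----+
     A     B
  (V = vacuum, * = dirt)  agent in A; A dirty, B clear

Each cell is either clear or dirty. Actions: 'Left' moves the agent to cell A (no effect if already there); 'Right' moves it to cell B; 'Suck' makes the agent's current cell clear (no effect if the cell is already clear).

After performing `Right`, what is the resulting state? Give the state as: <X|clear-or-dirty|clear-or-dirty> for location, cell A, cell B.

<B|dirty|clear>

start: <A|dirty|clear>
step 1/1 (Right): <B|dirty|clear>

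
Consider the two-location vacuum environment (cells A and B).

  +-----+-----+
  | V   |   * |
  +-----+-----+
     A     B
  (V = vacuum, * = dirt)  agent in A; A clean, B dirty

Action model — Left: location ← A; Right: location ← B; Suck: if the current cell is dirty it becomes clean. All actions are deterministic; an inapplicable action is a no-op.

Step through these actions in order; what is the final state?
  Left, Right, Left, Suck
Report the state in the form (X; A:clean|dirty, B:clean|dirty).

(A; A:clean, B:dirty)

1) do Left; now (A; A:clean, B:dirty)
2) do Right; now (B; A:clean, B:dirty)
3) do Left; now (A; A:clean, B:dirty)
4) do Suck; now (A; A:clean, B:dirty)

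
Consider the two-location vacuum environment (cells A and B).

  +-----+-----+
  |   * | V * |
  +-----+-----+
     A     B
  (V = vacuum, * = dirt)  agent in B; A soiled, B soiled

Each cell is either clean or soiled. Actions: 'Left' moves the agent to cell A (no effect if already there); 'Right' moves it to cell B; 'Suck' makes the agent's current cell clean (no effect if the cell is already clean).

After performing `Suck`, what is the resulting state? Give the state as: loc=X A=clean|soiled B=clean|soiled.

loc=B A=soiled B=clean

start: loc=B A=soiled B=soiled
step 1/1 (Suck): loc=B A=soiled B=clean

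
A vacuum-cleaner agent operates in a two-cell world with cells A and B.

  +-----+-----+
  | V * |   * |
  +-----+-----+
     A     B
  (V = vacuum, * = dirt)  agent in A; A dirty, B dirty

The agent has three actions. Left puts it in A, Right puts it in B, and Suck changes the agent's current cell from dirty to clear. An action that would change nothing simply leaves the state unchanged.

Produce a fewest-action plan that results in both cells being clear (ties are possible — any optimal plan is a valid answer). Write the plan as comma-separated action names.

Suck, Right, Suck

t=1 Suck ⇒ <A|clear|dirty>
t=2 Right ⇒ <B|clear|dirty>
t=3 Suck ⇒ <B|clear|clear>
min 3: Suck A + move + Suck B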